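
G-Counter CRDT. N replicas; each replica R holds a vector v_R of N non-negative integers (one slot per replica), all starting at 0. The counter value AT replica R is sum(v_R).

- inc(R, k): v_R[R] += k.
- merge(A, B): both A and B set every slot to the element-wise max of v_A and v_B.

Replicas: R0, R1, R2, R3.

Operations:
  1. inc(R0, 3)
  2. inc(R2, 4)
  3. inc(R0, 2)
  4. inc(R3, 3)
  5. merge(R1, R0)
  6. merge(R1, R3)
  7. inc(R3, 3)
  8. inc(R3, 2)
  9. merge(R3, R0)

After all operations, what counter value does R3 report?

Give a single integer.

Op 1: inc R0 by 3 -> R0=(3,0,0,0) value=3
Op 2: inc R2 by 4 -> R2=(0,0,4,0) value=4
Op 3: inc R0 by 2 -> R0=(5,0,0,0) value=5
Op 4: inc R3 by 3 -> R3=(0,0,0,3) value=3
Op 5: merge R1<->R0 -> R1=(5,0,0,0) R0=(5,0,0,0)
Op 6: merge R1<->R3 -> R1=(5,0,0,3) R3=(5,0,0,3)
Op 7: inc R3 by 3 -> R3=(5,0,0,6) value=11
Op 8: inc R3 by 2 -> R3=(5,0,0,8) value=13
Op 9: merge R3<->R0 -> R3=(5,0,0,8) R0=(5,0,0,8)

Answer: 13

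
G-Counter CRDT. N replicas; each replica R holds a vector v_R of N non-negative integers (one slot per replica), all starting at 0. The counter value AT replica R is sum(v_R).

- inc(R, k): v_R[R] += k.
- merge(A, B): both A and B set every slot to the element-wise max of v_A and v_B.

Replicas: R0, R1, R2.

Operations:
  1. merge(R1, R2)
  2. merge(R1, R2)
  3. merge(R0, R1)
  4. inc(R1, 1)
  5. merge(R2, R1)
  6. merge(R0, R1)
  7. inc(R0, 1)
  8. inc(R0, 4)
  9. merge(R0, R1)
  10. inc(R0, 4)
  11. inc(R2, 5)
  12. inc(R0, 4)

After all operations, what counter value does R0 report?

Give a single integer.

Answer: 14

Derivation:
Op 1: merge R1<->R2 -> R1=(0,0,0) R2=(0,0,0)
Op 2: merge R1<->R2 -> R1=(0,0,0) R2=(0,0,0)
Op 3: merge R0<->R1 -> R0=(0,0,0) R1=(0,0,0)
Op 4: inc R1 by 1 -> R1=(0,1,0) value=1
Op 5: merge R2<->R1 -> R2=(0,1,0) R1=(0,1,0)
Op 6: merge R0<->R1 -> R0=(0,1,0) R1=(0,1,0)
Op 7: inc R0 by 1 -> R0=(1,1,0) value=2
Op 8: inc R0 by 4 -> R0=(5,1,0) value=6
Op 9: merge R0<->R1 -> R0=(5,1,0) R1=(5,1,0)
Op 10: inc R0 by 4 -> R0=(9,1,0) value=10
Op 11: inc R2 by 5 -> R2=(0,1,5) value=6
Op 12: inc R0 by 4 -> R0=(13,1,0) value=14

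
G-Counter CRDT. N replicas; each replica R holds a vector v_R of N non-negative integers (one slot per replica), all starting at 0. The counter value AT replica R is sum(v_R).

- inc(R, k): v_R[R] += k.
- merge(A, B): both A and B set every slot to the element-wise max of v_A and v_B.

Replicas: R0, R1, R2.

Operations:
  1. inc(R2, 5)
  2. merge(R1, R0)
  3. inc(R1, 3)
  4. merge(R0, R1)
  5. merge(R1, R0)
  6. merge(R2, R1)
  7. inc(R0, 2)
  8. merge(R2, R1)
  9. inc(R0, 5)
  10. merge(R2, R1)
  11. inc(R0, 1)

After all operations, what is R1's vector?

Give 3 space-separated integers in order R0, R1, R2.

Answer: 0 3 5

Derivation:
Op 1: inc R2 by 5 -> R2=(0,0,5) value=5
Op 2: merge R1<->R0 -> R1=(0,0,0) R0=(0,0,0)
Op 3: inc R1 by 3 -> R1=(0,3,0) value=3
Op 4: merge R0<->R1 -> R0=(0,3,0) R1=(0,3,0)
Op 5: merge R1<->R0 -> R1=(0,3,0) R0=(0,3,0)
Op 6: merge R2<->R1 -> R2=(0,3,5) R1=(0,3,5)
Op 7: inc R0 by 2 -> R0=(2,3,0) value=5
Op 8: merge R2<->R1 -> R2=(0,3,5) R1=(0,3,5)
Op 9: inc R0 by 5 -> R0=(7,3,0) value=10
Op 10: merge R2<->R1 -> R2=(0,3,5) R1=(0,3,5)
Op 11: inc R0 by 1 -> R0=(8,3,0) value=11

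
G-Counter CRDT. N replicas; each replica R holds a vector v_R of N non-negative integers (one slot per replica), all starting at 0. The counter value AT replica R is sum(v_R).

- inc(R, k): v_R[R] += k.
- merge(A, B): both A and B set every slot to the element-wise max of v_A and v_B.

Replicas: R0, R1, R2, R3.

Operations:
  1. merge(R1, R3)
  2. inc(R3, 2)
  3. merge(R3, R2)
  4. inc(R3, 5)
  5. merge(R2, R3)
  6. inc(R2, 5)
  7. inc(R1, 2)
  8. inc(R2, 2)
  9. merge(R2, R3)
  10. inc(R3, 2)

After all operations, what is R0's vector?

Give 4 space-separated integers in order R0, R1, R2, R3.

Answer: 0 0 0 0

Derivation:
Op 1: merge R1<->R3 -> R1=(0,0,0,0) R3=(0,0,0,0)
Op 2: inc R3 by 2 -> R3=(0,0,0,2) value=2
Op 3: merge R3<->R2 -> R3=(0,0,0,2) R2=(0,0,0,2)
Op 4: inc R3 by 5 -> R3=(0,0,0,7) value=7
Op 5: merge R2<->R3 -> R2=(0,0,0,7) R3=(0,0,0,7)
Op 6: inc R2 by 5 -> R2=(0,0,5,7) value=12
Op 7: inc R1 by 2 -> R1=(0,2,0,0) value=2
Op 8: inc R2 by 2 -> R2=(0,0,7,7) value=14
Op 9: merge R2<->R3 -> R2=(0,0,7,7) R3=(0,0,7,7)
Op 10: inc R3 by 2 -> R3=(0,0,7,9) value=16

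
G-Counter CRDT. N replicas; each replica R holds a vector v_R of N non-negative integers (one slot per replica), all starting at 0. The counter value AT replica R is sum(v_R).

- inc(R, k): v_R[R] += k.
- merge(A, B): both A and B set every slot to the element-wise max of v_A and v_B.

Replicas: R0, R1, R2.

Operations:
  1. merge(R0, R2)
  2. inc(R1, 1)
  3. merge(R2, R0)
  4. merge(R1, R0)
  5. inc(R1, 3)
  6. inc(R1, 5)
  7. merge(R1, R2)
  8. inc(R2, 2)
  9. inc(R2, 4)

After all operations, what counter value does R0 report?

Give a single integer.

Answer: 1

Derivation:
Op 1: merge R0<->R2 -> R0=(0,0,0) R2=(0,0,0)
Op 2: inc R1 by 1 -> R1=(0,1,0) value=1
Op 3: merge R2<->R0 -> R2=(0,0,0) R0=(0,0,0)
Op 4: merge R1<->R0 -> R1=(0,1,0) R0=(0,1,0)
Op 5: inc R1 by 3 -> R1=(0,4,0) value=4
Op 6: inc R1 by 5 -> R1=(0,9,0) value=9
Op 7: merge R1<->R2 -> R1=(0,9,0) R2=(0,9,0)
Op 8: inc R2 by 2 -> R2=(0,9,2) value=11
Op 9: inc R2 by 4 -> R2=(0,9,6) value=15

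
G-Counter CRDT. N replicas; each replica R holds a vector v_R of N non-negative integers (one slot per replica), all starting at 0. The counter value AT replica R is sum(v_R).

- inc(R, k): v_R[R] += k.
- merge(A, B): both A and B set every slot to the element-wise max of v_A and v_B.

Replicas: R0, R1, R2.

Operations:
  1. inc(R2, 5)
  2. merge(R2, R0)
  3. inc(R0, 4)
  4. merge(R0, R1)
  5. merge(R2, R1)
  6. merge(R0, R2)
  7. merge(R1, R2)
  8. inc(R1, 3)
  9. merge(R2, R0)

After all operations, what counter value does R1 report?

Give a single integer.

Op 1: inc R2 by 5 -> R2=(0,0,5) value=5
Op 2: merge R2<->R0 -> R2=(0,0,5) R0=(0,0,5)
Op 3: inc R0 by 4 -> R0=(4,0,5) value=9
Op 4: merge R0<->R1 -> R0=(4,0,5) R1=(4,0,5)
Op 5: merge R2<->R1 -> R2=(4,0,5) R1=(4,0,5)
Op 6: merge R0<->R2 -> R0=(4,0,5) R2=(4,0,5)
Op 7: merge R1<->R2 -> R1=(4,0,5) R2=(4,0,5)
Op 8: inc R1 by 3 -> R1=(4,3,5) value=12
Op 9: merge R2<->R0 -> R2=(4,0,5) R0=(4,0,5)

Answer: 12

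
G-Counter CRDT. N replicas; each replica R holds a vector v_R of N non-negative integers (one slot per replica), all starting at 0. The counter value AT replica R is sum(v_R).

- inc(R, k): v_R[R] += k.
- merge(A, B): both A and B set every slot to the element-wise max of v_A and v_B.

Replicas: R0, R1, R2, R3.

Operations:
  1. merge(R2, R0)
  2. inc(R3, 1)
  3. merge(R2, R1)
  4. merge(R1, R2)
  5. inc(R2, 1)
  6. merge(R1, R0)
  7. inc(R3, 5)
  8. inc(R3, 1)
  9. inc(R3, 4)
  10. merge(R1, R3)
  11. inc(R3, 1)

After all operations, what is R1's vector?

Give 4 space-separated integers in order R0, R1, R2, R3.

Answer: 0 0 0 11

Derivation:
Op 1: merge R2<->R0 -> R2=(0,0,0,0) R0=(0,0,0,0)
Op 2: inc R3 by 1 -> R3=(0,0,0,1) value=1
Op 3: merge R2<->R1 -> R2=(0,0,0,0) R1=(0,0,0,0)
Op 4: merge R1<->R2 -> R1=(0,0,0,0) R2=(0,0,0,0)
Op 5: inc R2 by 1 -> R2=(0,0,1,0) value=1
Op 6: merge R1<->R0 -> R1=(0,0,0,0) R0=(0,0,0,0)
Op 7: inc R3 by 5 -> R3=(0,0,0,6) value=6
Op 8: inc R3 by 1 -> R3=(0,0,0,7) value=7
Op 9: inc R3 by 4 -> R3=(0,0,0,11) value=11
Op 10: merge R1<->R3 -> R1=(0,0,0,11) R3=(0,0,0,11)
Op 11: inc R3 by 1 -> R3=(0,0,0,12) value=12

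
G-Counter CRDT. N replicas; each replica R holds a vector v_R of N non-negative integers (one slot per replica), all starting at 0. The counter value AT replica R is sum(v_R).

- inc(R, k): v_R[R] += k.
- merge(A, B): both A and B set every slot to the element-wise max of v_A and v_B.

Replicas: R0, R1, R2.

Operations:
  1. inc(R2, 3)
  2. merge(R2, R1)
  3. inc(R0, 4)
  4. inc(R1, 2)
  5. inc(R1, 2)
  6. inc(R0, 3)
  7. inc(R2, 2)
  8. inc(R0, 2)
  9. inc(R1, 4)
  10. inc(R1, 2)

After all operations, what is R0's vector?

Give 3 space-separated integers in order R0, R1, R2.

Op 1: inc R2 by 3 -> R2=(0,0,3) value=3
Op 2: merge R2<->R1 -> R2=(0,0,3) R1=(0,0,3)
Op 3: inc R0 by 4 -> R0=(4,0,0) value=4
Op 4: inc R1 by 2 -> R1=(0,2,3) value=5
Op 5: inc R1 by 2 -> R1=(0,4,3) value=7
Op 6: inc R0 by 3 -> R0=(7,0,0) value=7
Op 7: inc R2 by 2 -> R2=(0,0,5) value=5
Op 8: inc R0 by 2 -> R0=(9,0,0) value=9
Op 9: inc R1 by 4 -> R1=(0,8,3) value=11
Op 10: inc R1 by 2 -> R1=(0,10,3) value=13

Answer: 9 0 0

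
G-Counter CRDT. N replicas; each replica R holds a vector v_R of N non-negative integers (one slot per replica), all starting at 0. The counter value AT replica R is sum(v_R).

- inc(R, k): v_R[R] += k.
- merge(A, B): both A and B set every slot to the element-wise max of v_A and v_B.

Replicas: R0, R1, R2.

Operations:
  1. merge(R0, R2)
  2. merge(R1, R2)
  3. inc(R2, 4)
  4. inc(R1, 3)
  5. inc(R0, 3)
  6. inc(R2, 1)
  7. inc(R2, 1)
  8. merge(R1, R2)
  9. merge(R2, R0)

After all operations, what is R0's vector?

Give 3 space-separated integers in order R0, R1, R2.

Answer: 3 3 6

Derivation:
Op 1: merge R0<->R2 -> R0=(0,0,0) R2=(0,0,0)
Op 2: merge R1<->R2 -> R1=(0,0,0) R2=(0,0,0)
Op 3: inc R2 by 4 -> R2=(0,0,4) value=4
Op 4: inc R1 by 3 -> R1=(0,3,0) value=3
Op 5: inc R0 by 3 -> R0=(3,0,0) value=3
Op 6: inc R2 by 1 -> R2=(0,0,5) value=5
Op 7: inc R2 by 1 -> R2=(0,0,6) value=6
Op 8: merge R1<->R2 -> R1=(0,3,6) R2=(0,3,6)
Op 9: merge R2<->R0 -> R2=(3,3,6) R0=(3,3,6)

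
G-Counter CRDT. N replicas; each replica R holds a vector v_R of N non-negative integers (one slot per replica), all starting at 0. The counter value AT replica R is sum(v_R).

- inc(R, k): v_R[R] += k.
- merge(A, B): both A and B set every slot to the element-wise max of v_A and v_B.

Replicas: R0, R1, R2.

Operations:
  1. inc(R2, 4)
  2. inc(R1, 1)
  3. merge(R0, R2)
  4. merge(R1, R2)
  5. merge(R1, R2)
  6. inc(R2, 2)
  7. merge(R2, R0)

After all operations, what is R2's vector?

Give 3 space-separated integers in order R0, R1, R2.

Op 1: inc R2 by 4 -> R2=(0,0,4) value=4
Op 2: inc R1 by 1 -> R1=(0,1,0) value=1
Op 3: merge R0<->R2 -> R0=(0,0,4) R2=(0,0,4)
Op 4: merge R1<->R2 -> R1=(0,1,4) R2=(0,1,4)
Op 5: merge R1<->R2 -> R1=(0,1,4) R2=(0,1,4)
Op 6: inc R2 by 2 -> R2=(0,1,6) value=7
Op 7: merge R2<->R0 -> R2=(0,1,6) R0=(0,1,6)

Answer: 0 1 6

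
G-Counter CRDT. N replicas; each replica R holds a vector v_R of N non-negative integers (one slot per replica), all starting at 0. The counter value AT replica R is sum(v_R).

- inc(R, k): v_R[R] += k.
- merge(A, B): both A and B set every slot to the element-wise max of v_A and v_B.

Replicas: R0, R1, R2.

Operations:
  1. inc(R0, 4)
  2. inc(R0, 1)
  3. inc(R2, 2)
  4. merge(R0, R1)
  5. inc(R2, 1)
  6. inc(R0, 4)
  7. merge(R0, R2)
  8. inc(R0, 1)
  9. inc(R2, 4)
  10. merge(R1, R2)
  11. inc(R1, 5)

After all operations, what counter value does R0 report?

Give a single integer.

Answer: 13

Derivation:
Op 1: inc R0 by 4 -> R0=(4,0,0) value=4
Op 2: inc R0 by 1 -> R0=(5,0,0) value=5
Op 3: inc R2 by 2 -> R2=(0,0,2) value=2
Op 4: merge R0<->R1 -> R0=(5,0,0) R1=(5,0,0)
Op 5: inc R2 by 1 -> R2=(0,0,3) value=3
Op 6: inc R0 by 4 -> R0=(9,0,0) value=9
Op 7: merge R0<->R2 -> R0=(9,0,3) R2=(9,0,3)
Op 8: inc R0 by 1 -> R0=(10,0,3) value=13
Op 9: inc R2 by 4 -> R2=(9,0,7) value=16
Op 10: merge R1<->R2 -> R1=(9,0,7) R2=(9,0,7)
Op 11: inc R1 by 5 -> R1=(9,5,7) value=21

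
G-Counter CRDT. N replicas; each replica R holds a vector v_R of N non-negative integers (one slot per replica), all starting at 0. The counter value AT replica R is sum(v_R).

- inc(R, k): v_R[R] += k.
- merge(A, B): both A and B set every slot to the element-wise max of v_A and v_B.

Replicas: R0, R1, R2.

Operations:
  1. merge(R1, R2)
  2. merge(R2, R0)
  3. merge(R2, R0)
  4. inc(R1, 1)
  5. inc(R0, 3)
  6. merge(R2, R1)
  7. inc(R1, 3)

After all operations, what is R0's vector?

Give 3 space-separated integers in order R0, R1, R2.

Op 1: merge R1<->R2 -> R1=(0,0,0) R2=(0,0,0)
Op 2: merge R2<->R0 -> R2=(0,0,0) R0=(0,0,0)
Op 3: merge R2<->R0 -> R2=(0,0,0) R0=(0,0,0)
Op 4: inc R1 by 1 -> R1=(0,1,0) value=1
Op 5: inc R0 by 3 -> R0=(3,0,0) value=3
Op 6: merge R2<->R1 -> R2=(0,1,0) R1=(0,1,0)
Op 7: inc R1 by 3 -> R1=(0,4,0) value=4

Answer: 3 0 0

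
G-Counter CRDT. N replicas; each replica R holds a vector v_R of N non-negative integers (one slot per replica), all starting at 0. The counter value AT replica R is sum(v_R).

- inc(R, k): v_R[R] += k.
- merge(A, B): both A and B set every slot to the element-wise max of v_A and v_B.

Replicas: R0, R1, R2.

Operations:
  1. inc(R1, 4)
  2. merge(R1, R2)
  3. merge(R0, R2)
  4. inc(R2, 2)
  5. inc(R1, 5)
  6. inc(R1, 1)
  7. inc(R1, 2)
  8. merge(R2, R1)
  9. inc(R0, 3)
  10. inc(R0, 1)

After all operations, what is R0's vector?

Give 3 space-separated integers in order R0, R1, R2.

Op 1: inc R1 by 4 -> R1=(0,4,0) value=4
Op 2: merge R1<->R2 -> R1=(0,4,0) R2=(0,4,0)
Op 3: merge R0<->R2 -> R0=(0,4,0) R2=(0,4,0)
Op 4: inc R2 by 2 -> R2=(0,4,2) value=6
Op 5: inc R1 by 5 -> R1=(0,9,0) value=9
Op 6: inc R1 by 1 -> R1=(0,10,0) value=10
Op 7: inc R1 by 2 -> R1=(0,12,0) value=12
Op 8: merge R2<->R1 -> R2=(0,12,2) R1=(0,12,2)
Op 9: inc R0 by 3 -> R0=(3,4,0) value=7
Op 10: inc R0 by 1 -> R0=(4,4,0) value=8

Answer: 4 4 0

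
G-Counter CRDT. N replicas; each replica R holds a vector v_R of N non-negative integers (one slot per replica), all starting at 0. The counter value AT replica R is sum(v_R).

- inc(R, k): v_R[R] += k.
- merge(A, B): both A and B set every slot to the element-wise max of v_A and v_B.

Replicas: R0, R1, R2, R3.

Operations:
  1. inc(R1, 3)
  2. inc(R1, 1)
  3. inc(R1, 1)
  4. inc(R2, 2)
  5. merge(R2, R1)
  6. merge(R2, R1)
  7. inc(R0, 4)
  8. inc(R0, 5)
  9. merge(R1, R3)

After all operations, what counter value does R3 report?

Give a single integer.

Op 1: inc R1 by 3 -> R1=(0,3,0,0) value=3
Op 2: inc R1 by 1 -> R1=(0,4,0,0) value=4
Op 3: inc R1 by 1 -> R1=(0,5,0,0) value=5
Op 4: inc R2 by 2 -> R2=(0,0,2,0) value=2
Op 5: merge R2<->R1 -> R2=(0,5,2,0) R1=(0,5,2,0)
Op 6: merge R2<->R1 -> R2=(0,5,2,0) R1=(0,5,2,0)
Op 7: inc R0 by 4 -> R0=(4,0,0,0) value=4
Op 8: inc R0 by 5 -> R0=(9,0,0,0) value=9
Op 9: merge R1<->R3 -> R1=(0,5,2,0) R3=(0,5,2,0)

Answer: 7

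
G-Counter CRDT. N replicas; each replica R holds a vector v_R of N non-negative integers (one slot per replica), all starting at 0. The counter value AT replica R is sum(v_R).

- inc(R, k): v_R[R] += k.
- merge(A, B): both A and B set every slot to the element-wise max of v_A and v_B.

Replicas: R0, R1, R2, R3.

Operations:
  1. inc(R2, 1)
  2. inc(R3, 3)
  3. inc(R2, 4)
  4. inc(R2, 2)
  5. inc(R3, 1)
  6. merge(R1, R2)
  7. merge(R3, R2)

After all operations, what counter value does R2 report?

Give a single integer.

Op 1: inc R2 by 1 -> R2=(0,0,1,0) value=1
Op 2: inc R3 by 3 -> R3=(0,0,0,3) value=3
Op 3: inc R2 by 4 -> R2=(0,0,5,0) value=5
Op 4: inc R2 by 2 -> R2=(0,0,7,0) value=7
Op 5: inc R3 by 1 -> R3=(0,0,0,4) value=4
Op 6: merge R1<->R2 -> R1=(0,0,7,0) R2=(0,0,7,0)
Op 7: merge R3<->R2 -> R3=(0,0,7,4) R2=(0,0,7,4)

Answer: 11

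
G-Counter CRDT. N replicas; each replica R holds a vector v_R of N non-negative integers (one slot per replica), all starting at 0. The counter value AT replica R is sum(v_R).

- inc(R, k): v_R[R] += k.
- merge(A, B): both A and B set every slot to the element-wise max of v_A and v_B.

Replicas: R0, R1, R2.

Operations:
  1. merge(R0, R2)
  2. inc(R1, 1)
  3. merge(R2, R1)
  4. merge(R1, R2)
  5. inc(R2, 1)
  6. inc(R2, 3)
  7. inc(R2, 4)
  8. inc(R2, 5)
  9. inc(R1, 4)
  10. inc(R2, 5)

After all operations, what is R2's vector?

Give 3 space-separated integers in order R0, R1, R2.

Op 1: merge R0<->R2 -> R0=(0,0,0) R2=(0,0,0)
Op 2: inc R1 by 1 -> R1=(0,1,0) value=1
Op 3: merge R2<->R1 -> R2=(0,1,0) R1=(0,1,0)
Op 4: merge R1<->R2 -> R1=(0,1,0) R2=(0,1,0)
Op 5: inc R2 by 1 -> R2=(0,1,1) value=2
Op 6: inc R2 by 3 -> R2=(0,1,4) value=5
Op 7: inc R2 by 4 -> R2=(0,1,8) value=9
Op 8: inc R2 by 5 -> R2=(0,1,13) value=14
Op 9: inc R1 by 4 -> R1=(0,5,0) value=5
Op 10: inc R2 by 5 -> R2=(0,1,18) value=19

Answer: 0 1 18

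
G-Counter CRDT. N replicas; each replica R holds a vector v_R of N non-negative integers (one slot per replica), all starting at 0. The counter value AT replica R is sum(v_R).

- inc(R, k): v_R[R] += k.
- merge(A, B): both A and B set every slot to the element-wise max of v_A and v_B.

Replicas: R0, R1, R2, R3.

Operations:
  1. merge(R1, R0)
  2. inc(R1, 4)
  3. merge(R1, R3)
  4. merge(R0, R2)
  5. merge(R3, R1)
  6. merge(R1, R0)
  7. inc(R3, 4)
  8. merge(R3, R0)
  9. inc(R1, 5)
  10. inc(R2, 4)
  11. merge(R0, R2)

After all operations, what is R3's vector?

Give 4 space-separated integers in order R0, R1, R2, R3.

Op 1: merge R1<->R0 -> R1=(0,0,0,0) R0=(0,0,0,0)
Op 2: inc R1 by 4 -> R1=(0,4,0,0) value=4
Op 3: merge R1<->R3 -> R1=(0,4,0,0) R3=(0,4,0,0)
Op 4: merge R0<->R2 -> R0=(0,0,0,0) R2=(0,0,0,0)
Op 5: merge R3<->R1 -> R3=(0,4,0,0) R1=(0,4,0,0)
Op 6: merge R1<->R0 -> R1=(0,4,0,0) R0=(0,4,0,0)
Op 7: inc R3 by 4 -> R3=(0,4,0,4) value=8
Op 8: merge R3<->R0 -> R3=(0,4,0,4) R0=(0,4,0,4)
Op 9: inc R1 by 5 -> R1=(0,9,0,0) value=9
Op 10: inc R2 by 4 -> R2=(0,0,4,0) value=4
Op 11: merge R0<->R2 -> R0=(0,4,4,4) R2=(0,4,4,4)

Answer: 0 4 0 4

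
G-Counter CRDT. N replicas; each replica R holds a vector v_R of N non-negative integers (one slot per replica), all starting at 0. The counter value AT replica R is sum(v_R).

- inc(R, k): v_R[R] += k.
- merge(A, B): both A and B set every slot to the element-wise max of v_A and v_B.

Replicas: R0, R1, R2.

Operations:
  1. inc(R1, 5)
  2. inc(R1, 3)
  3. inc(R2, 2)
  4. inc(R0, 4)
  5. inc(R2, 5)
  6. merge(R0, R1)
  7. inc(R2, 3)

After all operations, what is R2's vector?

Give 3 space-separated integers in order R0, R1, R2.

Answer: 0 0 10

Derivation:
Op 1: inc R1 by 5 -> R1=(0,5,0) value=5
Op 2: inc R1 by 3 -> R1=(0,8,0) value=8
Op 3: inc R2 by 2 -> R2=(0,0,2) value=2
Op 4: inc R0 by 4 -> R0=(4,0,0) value=4
Op 5: inc R2 by 5 -> R2=(0,0,7) value=7
Op 6: merge R0<->R1 -> R0=(4,8,0) R1=(4,8,0)
Op 7: inc R2 by 3 -> R2=(0,0,10) value=10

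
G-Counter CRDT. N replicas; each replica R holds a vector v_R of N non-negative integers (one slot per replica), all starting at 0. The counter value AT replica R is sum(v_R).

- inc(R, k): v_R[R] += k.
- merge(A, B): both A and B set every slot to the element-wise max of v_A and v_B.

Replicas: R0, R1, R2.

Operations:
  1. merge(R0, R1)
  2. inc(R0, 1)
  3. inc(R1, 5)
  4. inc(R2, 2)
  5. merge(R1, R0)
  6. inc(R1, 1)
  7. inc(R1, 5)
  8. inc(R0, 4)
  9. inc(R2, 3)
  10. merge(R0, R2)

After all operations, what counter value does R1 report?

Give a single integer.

Answer: 12

Derivation:
Op 1: merge R0<->R1 -> R0=(0,0,0) R1=(0,0,0)
Op 2: inc R0 by 1 -> R0=(1,0,0) value=1
Op 3: inc R1 by 5 -> R1=(0,5,0) value=5
Op 4: inc R2 by 2 -> R2=(0,0,2) value=2
Op 5: merge R1<->R0 -> R1=(1,5,0) R0=(1,5,0)
Op 6: inc R1 by 1 -> R1=(1,6,0) value=7
Op 7: inc R1 by 5 -> R1=(1,11,0) value=12
Op 8: inc R0 by 4 -> R0=(5,5,0) value=10
Op 9: inc R2 by 3 -> R2=(0,0,5) value=5
Op 10: merge R0<->R2 -> R0=(5,5,5) R2=(5,5,5)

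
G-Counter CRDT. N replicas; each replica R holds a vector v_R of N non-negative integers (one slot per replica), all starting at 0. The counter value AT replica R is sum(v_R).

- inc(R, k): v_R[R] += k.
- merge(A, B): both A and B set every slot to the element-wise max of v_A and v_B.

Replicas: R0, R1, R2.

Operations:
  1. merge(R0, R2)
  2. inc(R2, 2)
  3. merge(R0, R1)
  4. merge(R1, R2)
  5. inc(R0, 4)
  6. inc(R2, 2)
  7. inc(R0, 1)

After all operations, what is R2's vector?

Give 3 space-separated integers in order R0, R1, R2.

Answer: 0 0 4

Derivation:
Op 1: merge R0<->R2 -> R0=(0,0,0) R2=(0,0,0)
Op 2: inc R2 by 2 -> R2=(0,0,2) value=2
Op 3: merge R0<->R1 -> R0=(0,0,0) R1=(0,0,0)
Op 4: merge R1<->R2 -> R1=(0,0,2) R2=(0,0,2)
Op 5: inc R0 by 4 -> R0=(4,0,0) value=4
Op 6: inc R2 by 2 -> R2=(0,0,4) value=4
Op 7: inc R0 by 1 -> R0=(5,0,0) value=5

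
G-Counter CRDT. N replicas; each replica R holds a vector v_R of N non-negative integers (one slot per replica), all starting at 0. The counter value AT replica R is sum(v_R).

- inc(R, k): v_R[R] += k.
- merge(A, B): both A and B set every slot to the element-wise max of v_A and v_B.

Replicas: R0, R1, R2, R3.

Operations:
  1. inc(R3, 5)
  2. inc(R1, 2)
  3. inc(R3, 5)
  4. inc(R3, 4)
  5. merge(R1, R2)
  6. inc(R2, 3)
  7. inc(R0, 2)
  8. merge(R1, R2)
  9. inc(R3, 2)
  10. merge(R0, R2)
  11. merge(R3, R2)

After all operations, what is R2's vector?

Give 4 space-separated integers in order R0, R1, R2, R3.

Answer: 2 2 3 16

Derivation:
Op 1: inc R3 by 5 -> R3=(0,0,0,5) value=5
Op 2: inc R1 by 2 -> R1=(0,2,0,0) value=2
Op 3: inc R3 by 5 -> R3=(0,0,0,10) value=10
Op 4: inc R3 by 4 -> R3=(0,0,0,14) value=14
Op 5: merge R1<->R2 -> R1=(0,2,0,0) R2=(0,2,0,0)
Op 6: inc R2 by 3 -> R2=(0,2,3,0) value=5
Op 7: inc R0 by 2 -> R0=(2,0,0,0) value=2
Op 8: merge R1<->R2 -> R1=(0,2,3,0) R2=(0,2,3,0)
Op 9: inc R3 by 2 -> R3=(0,0,0,16) value=16
Op 10: merge R0<->R2 -> R0=(2,2,3,0) R2=(2,2,3,0)
Op 11: merge R3<->R2 -> R3=(2,2,3,16) R2=(2,2,3,16)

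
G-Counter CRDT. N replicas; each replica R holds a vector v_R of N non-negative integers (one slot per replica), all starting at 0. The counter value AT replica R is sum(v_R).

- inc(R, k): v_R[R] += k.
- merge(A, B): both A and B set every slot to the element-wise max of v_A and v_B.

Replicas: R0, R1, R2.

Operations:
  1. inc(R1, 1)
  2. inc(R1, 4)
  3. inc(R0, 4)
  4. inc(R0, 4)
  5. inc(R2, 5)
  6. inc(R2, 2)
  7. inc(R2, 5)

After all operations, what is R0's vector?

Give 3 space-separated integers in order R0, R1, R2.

Answer: 8 0 0

Derivation:
Op 1: inc R1 by 1 -> R1=(0,1,0) value=1
Op 2: inc R1 by 4 -> R1=(0,5,0) value=5
Op 3: inc R0 by 4 -> R0=(4,0,0) value=4
Op 4: inc R0 by 4 -> R0=(8,0,0) value=8
Op 5: inc R2 by 5 -> R2=(0,0,5) value=5
Op 6: inc R2 by 2 -> R2=(0,0,7) value=7
Op 7: inc R2 by 5 -> R2=(0,0,12) value=12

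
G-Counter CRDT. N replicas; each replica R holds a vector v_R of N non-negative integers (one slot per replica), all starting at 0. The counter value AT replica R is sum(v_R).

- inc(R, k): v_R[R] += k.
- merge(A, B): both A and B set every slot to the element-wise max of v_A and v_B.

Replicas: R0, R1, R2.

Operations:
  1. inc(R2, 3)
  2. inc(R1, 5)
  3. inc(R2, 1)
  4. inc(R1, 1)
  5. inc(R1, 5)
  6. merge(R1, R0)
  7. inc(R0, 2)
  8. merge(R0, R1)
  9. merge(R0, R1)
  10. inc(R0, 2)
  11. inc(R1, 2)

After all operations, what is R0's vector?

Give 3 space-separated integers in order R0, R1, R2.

Answer: 4 11 0

Derivation:
Op 1: inc R2 by 3 -> R2=(0,0,3) value=3
Op 2: inc R1 by 5 -> R1=(0,5,0) value=5
Op 3: inc R2 by 1 -> R2=(0,0,4) value=4
Op 4: inc R1 by 1 -> R1=(0,6,0) value=6
Op 5: inc R1 by 5 -> R1=(0,11,0) value=11
Op 6: merge R1<->R0 -> R1=(0,11,0) R0=(0,11,0)
Op 7: inc R0 by 2 -> R0=(2,11,0) value=13
Op 8: merge R0<->R1 -> R0=(2,11,0) R1=(2,11,0)
Op 9: merge R0<->R1 -> R0=(2,11,0) R1=(2,11,0)
Op 10: inc R0 by 2 -> R0=(4,11,0) value=15
Op 11: inc R1 by 2 -> R1=(2,13,0) value=15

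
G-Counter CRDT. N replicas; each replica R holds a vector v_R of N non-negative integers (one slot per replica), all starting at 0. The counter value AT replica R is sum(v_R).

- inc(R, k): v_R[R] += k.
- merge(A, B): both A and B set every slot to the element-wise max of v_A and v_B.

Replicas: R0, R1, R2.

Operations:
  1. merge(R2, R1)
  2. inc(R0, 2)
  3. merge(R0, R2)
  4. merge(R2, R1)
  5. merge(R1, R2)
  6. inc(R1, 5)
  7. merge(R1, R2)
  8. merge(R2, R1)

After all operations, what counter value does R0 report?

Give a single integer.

Answer: 2

Derivation:
Op 1: merge R2<->R1 -> R2=(0,0,0) R1=(0,0,0)
Op 2: inc R0 by 2 -> R0=(2,0,0) value=2
Op 3: merge R0<->R2 -> R0=(2,0,0) R2=(2,0,0)
Op 4: merge R2<->R1 -> R2=(2,0,0) R1=(2,0,0)
Op 5: merge R1<->R2 -> R1=(2,0,0) R2=(2,0,0)
Op 6: inc R1 by 5 -> R1=(2,5,0) value=7
Op 7: merge R1<->R2 -> R1=(2,5,0) R2=(2,5,0)
Op 8: merge R2<->R1 -> R2=(2,5,0) R1=(2,5,0)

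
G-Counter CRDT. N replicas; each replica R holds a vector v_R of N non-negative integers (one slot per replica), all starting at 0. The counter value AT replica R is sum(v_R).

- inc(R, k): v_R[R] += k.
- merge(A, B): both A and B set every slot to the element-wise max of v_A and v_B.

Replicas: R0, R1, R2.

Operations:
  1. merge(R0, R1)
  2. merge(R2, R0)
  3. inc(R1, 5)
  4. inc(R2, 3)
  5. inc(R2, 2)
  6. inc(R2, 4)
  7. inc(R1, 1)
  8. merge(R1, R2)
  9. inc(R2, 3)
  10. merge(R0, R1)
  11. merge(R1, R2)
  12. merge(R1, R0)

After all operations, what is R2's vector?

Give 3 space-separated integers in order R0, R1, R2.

Op 1: merge R0<->R1 -> R0=(0,0,0) R1=(0,0,0)
Op 2: merge R2<->R0 -> R2=(0,0,0) R0=(0,0,0)
Op 3: inc R1 by 5 -> R1=(0,5,0) value=5
Op 4: inc R2 by 3 -> R2=(0,0,3) value=3
Op 5: inc R2 by 2 -> R2=(0,0,5) value=5
Op 6: inc R2 by 4 -> R2=(0,0,9) value=9
Op 7: inc R1 by 1 -> R1=(0,6,0) value=6
Op 8: merge R1<->R2 -> R1=(0,6,9) R2=(0,6,9)
Op 9: inc R2 by 3 -> R2=(0,6,12) value=18
Op 10: merge R0<->R1 -> R0=(0,6,9) R1=(0,6,9)
Op 11: merge R1<->R2 -> R1=(0,6,12) R2=(0,6,12)
Op 12: merge R1<->R0 -> R1=(0,6,12) R0=(0,6,12)

Answer: 0 6 12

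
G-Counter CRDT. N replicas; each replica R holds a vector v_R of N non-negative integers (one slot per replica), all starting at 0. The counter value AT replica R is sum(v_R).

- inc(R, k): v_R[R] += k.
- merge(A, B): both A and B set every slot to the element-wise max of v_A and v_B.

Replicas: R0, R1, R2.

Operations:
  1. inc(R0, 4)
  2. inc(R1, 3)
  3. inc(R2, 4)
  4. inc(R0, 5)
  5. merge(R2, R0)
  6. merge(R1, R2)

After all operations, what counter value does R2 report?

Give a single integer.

Answer: 16

Derivation:
Op 1: inc R0 by 4 -> R0=(4,0,0) value=4
Op 2: inc R1 by 3 -> R1=(0,3,0) value=3
Op 3: inc R2 by 4 -> R2=(0,0,4) value=4
Op 4: inc R0 by 5 -> R0=(9,0,0) value=9
Op 5: merge R2<->R0 -> R2=(9,0,4) R0=(9,0,4)
Op 6: merge R1<->R2 -> R1=(9,3,4) R2=(9,3,4)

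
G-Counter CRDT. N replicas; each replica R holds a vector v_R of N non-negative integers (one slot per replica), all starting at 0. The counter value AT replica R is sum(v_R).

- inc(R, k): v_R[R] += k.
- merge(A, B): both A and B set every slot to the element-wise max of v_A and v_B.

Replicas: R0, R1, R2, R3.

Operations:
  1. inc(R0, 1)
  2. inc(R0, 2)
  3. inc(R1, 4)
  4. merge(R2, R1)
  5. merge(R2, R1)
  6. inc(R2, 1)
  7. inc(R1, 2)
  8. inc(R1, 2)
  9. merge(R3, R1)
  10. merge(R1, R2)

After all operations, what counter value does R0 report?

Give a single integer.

Answer: 3

Derivation:
Op 1: inc R0 by 1 -> R0=(1,0,0,0) value=1
Op 2: inc R0 by 2 -> R0=(3,0,0,0) value=3
Op 3: inc R1 by 4 -> R1=(0,4,0,0) value=4
Op 4: merge R2<->R1 -> R2=(0,4,0,0) R1=(0,4,0,0)
Op 5: merge R2<->R1 -> R2=(0,4,0,0) R1=(0,4,0,0)
Op 6: inc R2 by 1 -> R2=(0,4,1,0) value=5
Op 7: inc R1 by 2 -> R1=(0,6,0,0) value=6
Op 8: inc R1 by 2 -> R1=(0,8,0,0) value=8
Op 9: merge R3<->R1 -> R3=(0,8,0,0) R1=(0,8,0,0)
Op 10: merge R1<->R2 -> R1=(0,8,1,0) R2=(0,8,1,0)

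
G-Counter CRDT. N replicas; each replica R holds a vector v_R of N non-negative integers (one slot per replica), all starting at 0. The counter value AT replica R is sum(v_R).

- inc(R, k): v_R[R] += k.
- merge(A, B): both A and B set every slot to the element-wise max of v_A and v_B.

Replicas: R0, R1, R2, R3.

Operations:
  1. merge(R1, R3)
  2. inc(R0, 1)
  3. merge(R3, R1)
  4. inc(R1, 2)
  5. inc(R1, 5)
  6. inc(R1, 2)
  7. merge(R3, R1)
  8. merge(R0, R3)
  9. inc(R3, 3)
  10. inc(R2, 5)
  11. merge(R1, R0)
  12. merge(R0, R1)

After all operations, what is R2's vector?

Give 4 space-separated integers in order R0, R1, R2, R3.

Op 1: merge R1<->R3 -> R1=(0,0,0,0) R3=(0,0,0,0)
Op 2: inc R0 by 1 -> R0=(1,0,0,0) value=1
Op 3: merge R3<->R1 -> R3=(0,0,0,0) R1=(0,0,0,0)
Op 4: inc R1 by 2 -> R1=(0,2,0,0) value=2
Op 5: inc R1 by 5 -> R1=(0,7,0,0) value=7
Op 6: inc R1 by 2 -> R1=(0,9,0,0) value=9
Op 7: merge R3<->R1 -> R3=(0,9,0,0) R1=(0,9,0,0)
Op 8: merge R0<->R3 -> R0=(1,9,0,0) R3=(1,9,0,0)
Op 9: inc R3 by 3 -> R3=(1,9,0,3) value=13
Op 10: inc R2 by 5 -> R2=(0,0,5,0) value=5
Op 11: merge R1<->R0 -> R1=(1,9,0,0) R0=(1,9,0,0)
Op 12: merge R0<->R1 -> R0=(1,9,0,0) R1=(1,9,0,0)

Answer: 0 0 5 0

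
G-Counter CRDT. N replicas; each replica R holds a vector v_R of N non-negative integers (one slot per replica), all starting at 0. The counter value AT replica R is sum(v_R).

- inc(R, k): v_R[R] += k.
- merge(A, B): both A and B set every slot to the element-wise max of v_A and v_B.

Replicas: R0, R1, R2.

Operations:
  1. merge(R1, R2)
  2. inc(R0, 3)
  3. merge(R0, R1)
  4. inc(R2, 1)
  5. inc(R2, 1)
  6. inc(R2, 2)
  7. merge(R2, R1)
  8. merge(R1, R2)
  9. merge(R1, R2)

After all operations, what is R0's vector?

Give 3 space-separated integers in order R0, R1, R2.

Answer: 3 0 0

Derivation:
Op 1: merge R1<->R2 -> R1=(0,0,0) R2=(0,0,0)
Op 2: inc R0 by 3 -> R0=(3,0,0) value=3
Op 3: merge R0<->R1 -> R0=(3,0,0) R1=(3,0,0)
Op 4: inc R2 by 1 -> R2=(0,0,1) value=1
Op 5: inc R2 by 1 -> R2=(0,0,2) value=2
Op 6: inc R2 by 2 -> R2=(0,0,4) value=4
Op 7: merge R2<->R1 -> R2=(3,0,4) R1=(3,0,4)
Op 8: merge R1<->R2 -> R1=(3,0,4) R2=(3,0,4)
Op 9: merge R1<->R2 -> R1=(3,0,4) R2=(3,0,4)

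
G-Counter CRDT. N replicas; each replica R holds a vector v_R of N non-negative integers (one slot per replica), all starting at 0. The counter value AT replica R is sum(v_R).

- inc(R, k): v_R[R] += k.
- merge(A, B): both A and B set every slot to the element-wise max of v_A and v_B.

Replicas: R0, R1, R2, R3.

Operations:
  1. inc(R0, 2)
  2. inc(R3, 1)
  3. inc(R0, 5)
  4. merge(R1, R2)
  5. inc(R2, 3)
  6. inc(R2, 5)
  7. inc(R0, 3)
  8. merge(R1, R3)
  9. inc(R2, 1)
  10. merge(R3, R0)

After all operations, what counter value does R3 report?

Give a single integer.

Answer: 11

Derivation:
Op 1: inc R0 by 2 -> R0=(2,0,0,0) value=2
Op 2: inc R3 by 1 -> R3=(0,0,0,1) value=1
Op 3: inc R0 by 5 -> R0=(7,0,0,0) value=7
Op 4: merge R1<->R2 -> R1=(0,0,0,0) R2=(0,0,0,0)
Op 5: inc R2 by 3 -> R2=(0,0,3,0) value=3
Op 6: inc R2 by 5 -> R2=(0,0,8,0) value=8
Op 7: inc R0 by 3 -> R0=(10,0,0,0) value=10
Op 8: merge R1<->R3 -> R1=(0,0,0,1) R3=(0,0,0,1)
Op 9: inc R2 by 1 -> R2=(0,0,9,0) value=9
Op 10: merge R3<->R0 -> R3=(10,0,0,1) R0=(10,0,0,1)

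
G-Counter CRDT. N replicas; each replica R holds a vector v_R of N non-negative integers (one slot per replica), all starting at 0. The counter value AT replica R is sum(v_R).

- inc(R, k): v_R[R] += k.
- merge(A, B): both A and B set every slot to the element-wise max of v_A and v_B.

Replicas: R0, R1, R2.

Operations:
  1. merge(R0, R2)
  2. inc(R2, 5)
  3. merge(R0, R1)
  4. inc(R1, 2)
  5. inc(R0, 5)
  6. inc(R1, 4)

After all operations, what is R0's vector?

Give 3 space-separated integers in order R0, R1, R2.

Op 1: merge R0<->R2 -> R0=(0,0,0) R2=(0,0,0)
Op 2: inc R2 by 5 -> R2=(0,0,5) value=5
Op 3: merge R0<->R1 -> R0=(0,0,0) R1=(0,0,0)
Op 4: inc R1 by 2 -> R1=(0,2,0) value=2
Op 5: inc R0 by 5 -> R0=(5,0,0) value=5
Op 6: inc R1 by 4 -> R1=(0,6,0) value=6

Answer: 5 0 0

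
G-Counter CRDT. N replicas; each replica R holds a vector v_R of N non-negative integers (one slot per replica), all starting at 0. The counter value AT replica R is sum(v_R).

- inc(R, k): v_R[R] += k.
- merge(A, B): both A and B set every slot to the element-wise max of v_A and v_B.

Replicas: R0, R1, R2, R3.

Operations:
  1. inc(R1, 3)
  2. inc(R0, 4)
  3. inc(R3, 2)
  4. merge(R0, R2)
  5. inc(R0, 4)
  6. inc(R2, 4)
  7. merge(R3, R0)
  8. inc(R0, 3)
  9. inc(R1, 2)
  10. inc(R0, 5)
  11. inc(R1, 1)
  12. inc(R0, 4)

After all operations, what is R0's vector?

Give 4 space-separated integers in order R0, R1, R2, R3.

Op 1: inc R1 by 3 -> R1=(0,3,0,0) value=3
Op 2: inc R0 by 4 -> R0=(4,0,0,0) value=4
Op 3: inc R3 by 2 -> R3=(0,0,0,2) value=2
Op 4: merge R0<->R2 -> R0=(4,0,0,0) R2=(4,0,0,0)
Op 5: inc R0 by 4 -> R0=(8,0,0,0) value=8
Op 6: inc R2 by 4 -> R2=(4,0,4,0) value=8
Op 7: merge R3<->R0 -> R3=(8,0,0,2) R0=(8,0,0,2)
Op 8: inc R0 by 3 -> R0=(11,0,0,2) value=13
Op 9: inc R1 by 2 -> R1=(0,5,0,0) value=5
Op 10: inc R0 by 5 -> R0=(16,0,0,2) value=18
Op 11: inc R1 by 1 -> R1=(0,6,0,0) value=6
Op 12: inc R0 by 4 -> R0=(20,0,0,2) value=22

Answer: 20 0 0 2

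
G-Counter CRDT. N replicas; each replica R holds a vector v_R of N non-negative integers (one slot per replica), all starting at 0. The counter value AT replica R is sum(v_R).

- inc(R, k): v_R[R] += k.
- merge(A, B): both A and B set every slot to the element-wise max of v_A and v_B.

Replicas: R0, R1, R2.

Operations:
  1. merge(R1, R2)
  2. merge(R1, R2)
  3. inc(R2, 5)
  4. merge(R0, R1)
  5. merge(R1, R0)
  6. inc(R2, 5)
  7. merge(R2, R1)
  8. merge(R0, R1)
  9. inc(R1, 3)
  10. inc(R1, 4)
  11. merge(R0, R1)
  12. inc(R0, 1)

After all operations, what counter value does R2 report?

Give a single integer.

Op 1: merge R1<->R2 -> R1=(0,0,0) R2=(0,0,0)
Op 2: merge R1<->R2 -> R1=(0,0,0) R2=(0,0,0)
Op 3: inc R2 by 5 -> R2=(0,0,5) value=5
Op 4: merge R0<->R1 -> R0=(0,0,0) R1=(0,0,0)
Op 5: merge R1<->R0 -> R1=(0,0,0) R0=(0,0,0)
Op 6: inc R2 by 5 -> R2=(0,0,10) value=10
Op 7: merge R2<->R1 -> R2=(0,0,10) R1=(0,0,10)
Op 8: merge R0<->R1 -> R0=(0,0,10) R1=(0,0,10)
Op 9: inc R1 by 3 -> R1=(0,3,10) value=13
Op 10: inc R1 by 4 -> R1=(0,7,10) value=17
Op 11: merge R0<->R1 -> R0=(0,7,10) R1=(0,7,10)
Op 12: inc R0 by 1 -> R0=(1,7,10) value=18

Answer: 10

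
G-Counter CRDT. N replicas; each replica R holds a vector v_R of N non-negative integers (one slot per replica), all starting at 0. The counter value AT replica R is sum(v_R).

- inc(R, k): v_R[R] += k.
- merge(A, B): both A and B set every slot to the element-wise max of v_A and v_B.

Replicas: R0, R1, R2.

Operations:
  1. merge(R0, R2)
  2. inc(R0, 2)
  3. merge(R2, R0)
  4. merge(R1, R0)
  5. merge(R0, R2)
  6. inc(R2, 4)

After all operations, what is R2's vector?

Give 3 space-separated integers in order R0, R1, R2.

Answer: 2 0 4

Derivation:
Op 1: merge R0<->R2 -> R0=(0,0,0) R2=(0,0,0)
Op 2: inc R0 by 2 -> R0=(2,0,0) value=2
Op 3: merge R2<->R0 -> R2=(2,0,0) R0=(2,0,0)
Op 4: merge R1<->R0 -> R1=(2,0,0) R0=(2,0,0)
Op 5: merge R0<->R2 -> R0=(2,0,0) R2=(2,0,0)
Op 6: inc R2 by 4 -> R2=(2,0,4) value=6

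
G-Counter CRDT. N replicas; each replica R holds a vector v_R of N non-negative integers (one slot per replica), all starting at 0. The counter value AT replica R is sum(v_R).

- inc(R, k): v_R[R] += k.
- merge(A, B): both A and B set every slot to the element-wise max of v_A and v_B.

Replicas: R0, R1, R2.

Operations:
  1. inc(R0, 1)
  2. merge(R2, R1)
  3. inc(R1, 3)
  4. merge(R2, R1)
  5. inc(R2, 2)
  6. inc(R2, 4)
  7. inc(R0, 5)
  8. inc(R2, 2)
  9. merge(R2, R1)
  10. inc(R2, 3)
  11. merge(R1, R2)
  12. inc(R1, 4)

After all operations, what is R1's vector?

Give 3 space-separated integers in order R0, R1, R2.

Answer: 0 7 11

Derivation:
Op 1: inc R0 by 1 -> R0=(1,0,0) value=1
Op 2: merge R2<->R1 -> R2=(0,0,0) R1=(0,0,0)
Op 3: inc R1 by 3 -> R1=(0,3,0) value=3
Op 4: merge R2<->R1 -> R2=(0,3,0) R1=(0,3,0)
Op 5: inc R2 by 2 -> R2=(0,3,2) value=5
Op 6: inc R2 by 4 -> R2=(0,3,6) value=9
Op 7: inc R0 by 5 -> R0=(6,0,0) value=6
Op 8: inc R2 by 2 -> R2=(0,3,8) value=11
Op 9: merge R2<->R1 -> R2=(0,3,8) R1=(0,3,8)
Op 10: inc R2 by 3 -> R2=(0,3,11) value=14
Op 11: merge R1<->R2 -> R1=(0,3,11) R2=(0,3,11)
Op 12: inc R1 by 4 -> R1=(0,7,11) value=18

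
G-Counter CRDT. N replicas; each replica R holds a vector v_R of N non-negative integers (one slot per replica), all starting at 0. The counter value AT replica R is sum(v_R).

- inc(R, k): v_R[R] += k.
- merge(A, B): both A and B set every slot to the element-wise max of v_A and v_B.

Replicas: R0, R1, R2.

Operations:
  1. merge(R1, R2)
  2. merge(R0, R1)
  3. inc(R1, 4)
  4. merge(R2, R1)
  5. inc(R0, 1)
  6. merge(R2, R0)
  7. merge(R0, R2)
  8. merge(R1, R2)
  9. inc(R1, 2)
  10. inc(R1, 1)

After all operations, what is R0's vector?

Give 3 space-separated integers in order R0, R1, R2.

Answer: 1 4 0

Derivation:
Op 1: merge R1<->R2 -> R1=(0,0,0) R2=(0,0,0)
Op 2: merge R0<->R1 -> R0=(0,0,0) R1=(0,0,0)
Op 3: inc R1 by 4 -> R1=(0,4,0) value=4
Op 4: merge R2<->R1 -> R2=(0,4,0) R1=(0,4,0)
Op 5: inc R0 by 1 -> R0=(1,0,0) value=1
Op 6: merge R2<->R0 -> R2=(1,4,0) R0=(1,4,0)
Op 7: merge R0<->R2 -> R0=(1,4,0) R2=(1,4,0)
Op 8: merge R1<->R2 -> R1=(1,4,0) R2=(1,4,0)
Op 9: inc R1 by 2 -> R1=(1,6,0) value=7
Op 10: inc R1 by 1 -> R1=(1,7,0) value=8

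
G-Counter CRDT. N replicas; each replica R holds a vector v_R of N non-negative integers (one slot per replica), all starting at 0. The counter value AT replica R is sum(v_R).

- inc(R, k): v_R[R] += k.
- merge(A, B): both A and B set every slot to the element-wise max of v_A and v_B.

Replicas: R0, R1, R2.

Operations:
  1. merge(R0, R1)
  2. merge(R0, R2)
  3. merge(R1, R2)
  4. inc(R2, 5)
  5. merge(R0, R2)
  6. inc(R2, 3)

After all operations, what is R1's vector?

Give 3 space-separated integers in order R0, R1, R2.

Answer: 0 0 0

Derivation:
Op 1: merge R0<->R1 -> R0=(0,0,0) R1=(0,0,0)
Op 2: merge R0<->R2 -> R0=(0,0,0) R2=(0,0,0)
Op 3: merge R1<->R2 -> R1=(0,0,0) R2=(0,0,0)
Op 4: inc R2 by 5 -> R2=(0,0,5) value=5
Op 5: merge R0<->R2 -> R0=(0,0,5) R2=(0,0,5)
Op 6: inc R2 by 3 -> R2=(0,0,8) value=8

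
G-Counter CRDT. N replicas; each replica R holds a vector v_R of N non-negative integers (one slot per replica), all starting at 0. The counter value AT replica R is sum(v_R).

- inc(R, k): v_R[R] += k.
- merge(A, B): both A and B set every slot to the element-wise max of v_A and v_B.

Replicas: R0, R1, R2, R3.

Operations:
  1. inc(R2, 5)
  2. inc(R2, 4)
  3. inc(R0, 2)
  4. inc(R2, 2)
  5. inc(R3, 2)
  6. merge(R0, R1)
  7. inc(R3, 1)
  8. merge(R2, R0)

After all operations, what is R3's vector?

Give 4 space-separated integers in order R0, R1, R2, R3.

Answer: 0 0 0 3

Derivation:
Op 1: inc R2 by 5 -> R2=(0,0,5,0) value=5
Op 2: inc R2 by 4 -> R2=(0,0,9,0) value=9
Op 3: inc R0 by 2 -> R0=(2,0,0,0) value=2
Op 4: inc R2 by 2 -> R2=(0,0,11,0) value=11
Op 5: inc R3 by 2 -> R3=(0,0,0,2) value=2
Op 6: merge R0<->R1 -> R0=(2,0,0,0) R1=(2,0,0,0)
Op 7: inc R3 by 1 -> R3=(0,0,0,3) value=3
Op 8: merge R2<->R0 -> R2=(2,0,11,0) R0=(2,0,11,0)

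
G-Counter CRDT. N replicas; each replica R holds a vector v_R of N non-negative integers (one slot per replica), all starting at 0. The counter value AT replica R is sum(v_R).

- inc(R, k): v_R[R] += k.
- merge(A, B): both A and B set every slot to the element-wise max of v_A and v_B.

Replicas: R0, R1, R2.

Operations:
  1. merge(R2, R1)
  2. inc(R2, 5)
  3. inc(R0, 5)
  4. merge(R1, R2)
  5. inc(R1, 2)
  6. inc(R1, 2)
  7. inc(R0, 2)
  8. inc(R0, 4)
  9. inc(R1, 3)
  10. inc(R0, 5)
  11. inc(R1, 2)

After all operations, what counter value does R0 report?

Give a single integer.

Answer: 16

Derivation:
Op 1: merge R2<->R1 -> R2=(0,0,0) R1=(0,0,0)
Op 2: inc R2 by 5 -> R2=(0,0,5) value=5
Op 3: inc R0 by 5 -> R0=(5,0,0) value=5
Op 4: merge R1<->R2 -> R1=(0,0,5) R2=(0,0,5)
Op 5: inc R1 by 2 -> R1=(0,2,5) value=7
Op 6: inc R1 by 2 -> R1=(0,4,5) value=9
Op 7: inc R0 by 2 -> R0=(7,0,0) value=7
Op 8: inc R0 by 4 -> R0=(11,0,0) value=11
Op 9: inc R1 by 3 -> R1=(0,7,5) value=12
Op 10: inc R0 by 5 -> R0=(16,0,0) value=16
Op 11: inc R1 by 2 -> R1=(0,9,5) value=14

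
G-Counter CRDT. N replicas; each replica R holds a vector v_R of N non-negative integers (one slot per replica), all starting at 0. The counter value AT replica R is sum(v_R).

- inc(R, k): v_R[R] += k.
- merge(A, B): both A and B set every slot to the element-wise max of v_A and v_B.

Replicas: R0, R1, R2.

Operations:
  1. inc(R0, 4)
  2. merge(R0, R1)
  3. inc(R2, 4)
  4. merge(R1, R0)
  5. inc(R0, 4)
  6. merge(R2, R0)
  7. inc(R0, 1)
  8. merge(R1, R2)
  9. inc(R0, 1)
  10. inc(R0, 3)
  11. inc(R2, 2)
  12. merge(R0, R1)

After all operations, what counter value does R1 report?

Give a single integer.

Op 1: inc R0 by 4 -> R0=(4,0,0) value=4
Op 2: merge R0<->R1 -> R0=(4,0,0) R1=(4,0,0)
Op 3: inc R2 by 4 -> R2=(0,0,4) value=4
Op 4: merge R1<->R0 -> R1=(4,0,0) R0=(4,0,0)
Op 5: inc R0 by 4 -> R0=(8,0,0) value=8
Op 6: merge R2<->R0 -> R2=(8,0,4) R0=(8,0,4)
Op 7: inc R0 by 1 -> R0=(9,0,4) value=13
Op 8: merge R1<->R2 -> R1=(8,0,4) R2=(8,0,4)
Op 9: inc R0 by 1 -> R0=(10,0,4) value=14
Op 10: inc R0 by 3 -> R0=(13,0,4) value=17
Op 11: inc R2 by 2 -> R2=(8,0,6) value=14
Op 12: merge R0<->R1 -> R0=(13,0,4) R1=(13,0,4)

Answer: 17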